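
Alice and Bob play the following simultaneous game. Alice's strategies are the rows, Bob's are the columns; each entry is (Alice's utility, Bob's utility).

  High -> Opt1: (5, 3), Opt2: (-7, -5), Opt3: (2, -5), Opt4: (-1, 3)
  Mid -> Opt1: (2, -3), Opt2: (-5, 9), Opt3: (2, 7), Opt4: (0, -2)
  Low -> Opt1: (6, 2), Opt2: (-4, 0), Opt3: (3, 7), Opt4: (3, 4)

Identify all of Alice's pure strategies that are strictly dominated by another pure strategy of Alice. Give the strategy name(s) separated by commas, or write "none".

High, Mid

Low strictly dominates High — Opt1: 6>5, Opt2: -4>-7, Opt3: 3>2, Opt4: 3>-1.
Low strictly dominates Mid — Opt1: 6>2, Opt2: -4>-5, Opt3: 3>2, Opt4: 3>0.
Low is not dominated — it holds its own against High at Opt1 (6>5); Mid at Opt1 (6>2).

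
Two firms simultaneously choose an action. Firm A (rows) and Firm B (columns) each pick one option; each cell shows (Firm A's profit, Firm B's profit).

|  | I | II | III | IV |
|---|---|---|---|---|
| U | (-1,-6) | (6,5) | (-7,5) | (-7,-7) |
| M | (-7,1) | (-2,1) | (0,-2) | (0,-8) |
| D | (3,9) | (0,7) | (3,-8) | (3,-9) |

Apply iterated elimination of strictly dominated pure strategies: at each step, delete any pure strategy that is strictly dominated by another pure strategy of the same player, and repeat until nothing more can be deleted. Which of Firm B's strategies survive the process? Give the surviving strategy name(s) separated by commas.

I, II, III

Firm A's strategy M is strictly dominated by D (I: 3>-7, II: 0>-2, III: 3>0, IV: 3>0) and is removed.
Firm B's strategy IV is strictly dominated by I (U: -6>-7, D: 9>-9) and is removed.
Among the remaining strategies, none is strictly dominated by another pure strategy of the same player, so the elimination stops.
Surviving strategies — Firm A: {U, D}; Firm B: {I, II, III}.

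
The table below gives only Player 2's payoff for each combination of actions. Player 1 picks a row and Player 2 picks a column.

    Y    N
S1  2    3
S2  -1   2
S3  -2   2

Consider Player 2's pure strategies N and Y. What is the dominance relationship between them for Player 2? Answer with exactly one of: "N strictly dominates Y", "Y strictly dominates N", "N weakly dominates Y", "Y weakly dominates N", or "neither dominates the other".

N's payoffs vs Y's, by Player 1's action — S1: 3>2, S2: 2>-1, S3: 2>-2.
N gives a strictly higher payoff against each opponent action, so N strictly dominates Y.

N strictly dominates Y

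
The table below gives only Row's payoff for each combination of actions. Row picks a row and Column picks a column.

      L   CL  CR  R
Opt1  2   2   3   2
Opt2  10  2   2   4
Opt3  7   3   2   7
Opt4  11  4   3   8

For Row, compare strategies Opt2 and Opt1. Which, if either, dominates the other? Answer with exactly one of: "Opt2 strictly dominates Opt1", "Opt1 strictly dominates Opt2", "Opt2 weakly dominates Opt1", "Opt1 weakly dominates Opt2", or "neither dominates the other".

neither dominates the other

Opt2's payoffs vs Opt1's, by Column's action — L: 10>2, CL: 2=2, CR: 2<3, R: 4>2.
Opt2 does better at L, R but worse at CR; neither strategy dominates the other.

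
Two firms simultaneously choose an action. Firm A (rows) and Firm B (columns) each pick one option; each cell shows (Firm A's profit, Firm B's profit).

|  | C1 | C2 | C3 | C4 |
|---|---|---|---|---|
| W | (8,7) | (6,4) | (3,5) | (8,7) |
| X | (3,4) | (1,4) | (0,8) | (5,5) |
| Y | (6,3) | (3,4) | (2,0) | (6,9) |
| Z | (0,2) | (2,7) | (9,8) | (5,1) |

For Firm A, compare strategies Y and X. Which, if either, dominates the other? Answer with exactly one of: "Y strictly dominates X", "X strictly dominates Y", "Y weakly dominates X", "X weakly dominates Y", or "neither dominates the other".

Y's payoffs vs X's, by Firm B's action — C1: 6>3, C2: 3>1, C3: 2>0, C4: 6>5.
Every comparison favours Y, so Y strictly dominates X.

Y strictly dominates X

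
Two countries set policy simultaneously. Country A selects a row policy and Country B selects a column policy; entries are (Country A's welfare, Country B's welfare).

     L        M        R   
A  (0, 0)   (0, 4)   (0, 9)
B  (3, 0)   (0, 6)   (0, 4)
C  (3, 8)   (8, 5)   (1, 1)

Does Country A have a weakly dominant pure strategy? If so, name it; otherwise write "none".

C

C vs A: L: 3>0, M: 8>0, R: 1>0.
C vs B: L: 3=3, M: 8>0, R: 1>0.
C is at least as good as every other strategy against every opponent action, so it is weakly dominant.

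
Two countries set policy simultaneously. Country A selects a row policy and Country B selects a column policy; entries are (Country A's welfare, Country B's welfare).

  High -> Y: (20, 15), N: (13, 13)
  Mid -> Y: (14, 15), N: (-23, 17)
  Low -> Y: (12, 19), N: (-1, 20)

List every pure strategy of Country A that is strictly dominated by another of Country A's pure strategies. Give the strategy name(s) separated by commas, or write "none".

High: no other strategy beats it everywhere (Mid at Y (20>14); Low at Y (20>12)).
Mid: dominated, since High does at least as well everywhere (Y: 20>14, N: 13>-23).
High strictly dominates Low — Y: 20>12, N: 13>-1.

Mid, Low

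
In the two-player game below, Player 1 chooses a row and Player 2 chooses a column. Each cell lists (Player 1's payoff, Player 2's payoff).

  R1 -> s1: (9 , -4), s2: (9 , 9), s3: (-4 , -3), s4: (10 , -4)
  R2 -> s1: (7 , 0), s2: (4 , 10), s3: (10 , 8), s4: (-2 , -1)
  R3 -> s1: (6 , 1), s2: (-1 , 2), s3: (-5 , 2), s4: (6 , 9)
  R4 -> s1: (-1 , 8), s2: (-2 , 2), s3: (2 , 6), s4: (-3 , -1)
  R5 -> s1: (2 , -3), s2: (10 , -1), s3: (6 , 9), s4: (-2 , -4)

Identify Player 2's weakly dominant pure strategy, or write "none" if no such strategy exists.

none

s1 fails to dominate s2 at R1 (-4<9).
s2 fails to dominate s1 at R4 (2<8).
s3 fails to dominate s1 at R4 (6<8).
s4 fails to dominate s1 at R2 (-1<0).
No single strategy dominates all the others.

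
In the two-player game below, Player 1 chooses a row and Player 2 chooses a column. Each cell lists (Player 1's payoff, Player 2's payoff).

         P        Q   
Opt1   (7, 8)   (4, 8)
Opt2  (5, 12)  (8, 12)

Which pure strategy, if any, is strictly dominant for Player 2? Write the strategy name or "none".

P fails to dominate Q at Opt1 (8=8).
Q fails to dominate P at Opt1 (8=8).
No single strategy dominates all the others.

none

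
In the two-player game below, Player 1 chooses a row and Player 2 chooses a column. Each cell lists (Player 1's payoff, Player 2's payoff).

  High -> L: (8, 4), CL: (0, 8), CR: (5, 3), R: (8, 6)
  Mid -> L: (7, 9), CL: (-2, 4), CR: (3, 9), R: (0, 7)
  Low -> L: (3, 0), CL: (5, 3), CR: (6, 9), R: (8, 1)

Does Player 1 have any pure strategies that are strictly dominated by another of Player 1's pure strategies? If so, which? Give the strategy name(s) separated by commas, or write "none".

Mid

High is not dominated — it holds its own against Mid at L (8>7); Low at L (8>3).
Mid is strictly dominated by High (L: 8>7, CL: 0>-2, CR: 5>3, R: 8>0).
Low: no other strategy beats it everywhere (High at CL (5>0); Mid at CL (5>-2)).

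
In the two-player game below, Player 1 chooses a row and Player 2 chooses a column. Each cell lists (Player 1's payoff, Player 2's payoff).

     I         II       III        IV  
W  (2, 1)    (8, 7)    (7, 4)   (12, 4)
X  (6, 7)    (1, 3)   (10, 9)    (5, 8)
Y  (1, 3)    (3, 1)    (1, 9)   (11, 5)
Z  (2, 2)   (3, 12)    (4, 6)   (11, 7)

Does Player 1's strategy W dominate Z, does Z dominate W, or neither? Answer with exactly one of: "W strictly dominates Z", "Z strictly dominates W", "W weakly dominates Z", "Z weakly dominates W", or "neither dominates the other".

W weakly dominates Z

W's payoffs vs Z's, by Player 2's action — I: 2=2, II: 8>3, III: 7>4, IV: 12>11.
W is at least as good everywhere and strictly better somewhere (tied only at I), so W weakly but not strictly dominates Z.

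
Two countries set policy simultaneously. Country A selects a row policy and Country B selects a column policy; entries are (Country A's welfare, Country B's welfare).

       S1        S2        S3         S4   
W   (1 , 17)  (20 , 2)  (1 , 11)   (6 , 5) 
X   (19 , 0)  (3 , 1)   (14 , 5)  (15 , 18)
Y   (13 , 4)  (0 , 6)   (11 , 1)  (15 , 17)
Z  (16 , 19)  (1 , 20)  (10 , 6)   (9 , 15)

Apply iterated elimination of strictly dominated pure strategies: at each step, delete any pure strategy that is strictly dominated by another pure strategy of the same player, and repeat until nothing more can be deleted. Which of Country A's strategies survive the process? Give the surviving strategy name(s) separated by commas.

X, Y

For Country A, X strictly dominates Z on the remaining columns (S1: 19>16, S2: 3>1, S3: 14>10, S4: 15>9); eliminate Z.
For Country B, S4 strictly dominates S2 on the remaining rows (W: 5>2, X: 18>1, Y: 17>6); eliminate S2.
Country A's strategy W is strictly dominated by X (S1: 19>1, S3: 14>1, S4: 15>6) and is removed.
Column S1 is eliminated: S4 beats it against every remaining row (X: 18>0, Y: 17>4).
For Country B, S4 strictly dominates S3 on the remaining rows (X: 18>5, Y: 17>1); eliminate S3.
Among the remaining strategies, none is strictly dominated by another pure strategy of the same player, so the elimination stops.
Surviving strategies — Country A: {X, Y}; Country B: {S4}.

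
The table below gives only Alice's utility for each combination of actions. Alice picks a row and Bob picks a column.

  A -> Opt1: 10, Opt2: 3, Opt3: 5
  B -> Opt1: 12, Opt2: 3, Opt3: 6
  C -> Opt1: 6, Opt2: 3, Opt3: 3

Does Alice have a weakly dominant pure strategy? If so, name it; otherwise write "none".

B

B vs A: Opt1: 12>10, Opt2: 3=3, Opt3: 6>5.
B vs C: Opt1: 12>6, Opt2: 3=3, Opt3: 6>3.
B is at least as good as every other strategy against every opponent action, so it is weakly dominant.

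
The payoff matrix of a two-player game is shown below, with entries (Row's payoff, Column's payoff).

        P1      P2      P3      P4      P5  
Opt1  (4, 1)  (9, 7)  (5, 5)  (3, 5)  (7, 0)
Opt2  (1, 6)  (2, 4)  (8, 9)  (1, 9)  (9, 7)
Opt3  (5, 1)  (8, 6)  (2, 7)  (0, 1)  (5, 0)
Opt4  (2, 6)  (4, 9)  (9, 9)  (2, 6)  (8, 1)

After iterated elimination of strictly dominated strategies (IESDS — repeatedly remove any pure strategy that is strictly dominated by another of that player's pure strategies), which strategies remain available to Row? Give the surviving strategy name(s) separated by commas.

Opt1, Opt4

Column P1 is eliminated: P3 beats it against every remaining row (Opt1: 5>1, Opt2: 9>6, Opt3: 7>1, Opt4: 9>6).
For Row, Opt1 strictly dominates Opt3 on the remaining columns (P2: 9>8, P3: 5>2, P4: 3>0, P5: 7>5); eliminate Opt3.
Column's strategy P5 is strictly dominated by P3 (Opt1: 5>0, Opt2: 9>7, Opt4: 9>1) and is removed.
Row's strategy Opt2 is strictly dominated by Opt4 (P2: 4>2, P3: 9>8, P4: 2>1) and is removed.
Column P4 is eliminated: P2 beats it against every remaining row (Opt1: 7>5, Opt4: 9>6).
Among the remaining strategies, none is strictly dominated by another pure strategy of the same player, so the elimination stops.
Surviving strategies — Row: {Opt1, Opt4}; Column: {P2, P3}.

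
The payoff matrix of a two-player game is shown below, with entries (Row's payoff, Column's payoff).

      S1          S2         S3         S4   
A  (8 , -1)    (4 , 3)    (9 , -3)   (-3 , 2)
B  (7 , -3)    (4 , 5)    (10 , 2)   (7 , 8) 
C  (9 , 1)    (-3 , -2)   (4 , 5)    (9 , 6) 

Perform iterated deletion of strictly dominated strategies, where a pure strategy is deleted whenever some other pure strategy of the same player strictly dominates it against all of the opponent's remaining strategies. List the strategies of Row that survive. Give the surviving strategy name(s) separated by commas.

A, B, C

Column's strategy S1 is strictly dominated by S4 (A: 2>-1, B: 8>-3, C: 6>1) and is removed.
Column's strategy S3 is strictly dominated by S4 (A: 2>-3, B: 8>2, C: 6>5) and is removed.
Among the remaining strategies, none is strictly dominated by another pure strategy of the same player, so the elimination stops.
Surviving strategies — Row: {A, B, C}; Column: {S2, S4}.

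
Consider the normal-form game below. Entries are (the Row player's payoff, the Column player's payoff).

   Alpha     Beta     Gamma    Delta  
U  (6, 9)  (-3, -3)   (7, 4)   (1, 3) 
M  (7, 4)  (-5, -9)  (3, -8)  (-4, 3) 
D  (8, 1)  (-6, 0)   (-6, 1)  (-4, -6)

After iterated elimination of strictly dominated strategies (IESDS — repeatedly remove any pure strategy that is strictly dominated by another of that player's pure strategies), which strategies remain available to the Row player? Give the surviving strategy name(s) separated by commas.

Column Beta is eliminated: Alpha beats it against every remaining row (U: 9>-3, M: 4>-9, D: 1>0).
For the Column player, Alpha strictly dominates Delta on the remaining rows (U: 9>3, M: 4>3, D: 1>-6); eliminate Delta.
Among the remaining strategies, none is strictly dominated by another pure strategy of the same player, so the elimination stops.
Surviving strategies — the Row player: {U, M, D}; the Column player: {Alpha, Gamma}.

U, M, D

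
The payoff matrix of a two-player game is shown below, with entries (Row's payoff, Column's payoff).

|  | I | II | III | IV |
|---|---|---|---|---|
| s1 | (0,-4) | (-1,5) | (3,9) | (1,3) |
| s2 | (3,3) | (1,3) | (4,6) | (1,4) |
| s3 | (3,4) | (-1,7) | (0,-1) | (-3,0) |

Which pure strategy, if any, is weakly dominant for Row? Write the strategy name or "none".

s2

s2 vs s1: I: 3>0, II: 1>-1, III: 4>3, IV: 1=1.
s2 vs s3: I: 3=3, II: 1>-1, III: 4>0, IV: 1>-3.
s2 is at least as good as every other strategy against every opponent action, so it is weakly dominant.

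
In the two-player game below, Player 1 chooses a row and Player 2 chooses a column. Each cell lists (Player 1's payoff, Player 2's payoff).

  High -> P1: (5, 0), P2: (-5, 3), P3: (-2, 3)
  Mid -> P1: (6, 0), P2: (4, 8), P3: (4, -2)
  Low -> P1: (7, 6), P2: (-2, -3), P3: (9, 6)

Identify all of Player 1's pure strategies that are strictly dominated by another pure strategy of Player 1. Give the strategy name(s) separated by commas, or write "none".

High

High: dominated, since Mid does at least as well everywhere (P1: 6>5, P2: 4>-5, P3: 4>-2).
Nothing dominates Mid: High at P1 (6>5); Low at P2 (4>-2).
Nothing dominates Low: High at P1 (7>5); Mid at P1 (7>6).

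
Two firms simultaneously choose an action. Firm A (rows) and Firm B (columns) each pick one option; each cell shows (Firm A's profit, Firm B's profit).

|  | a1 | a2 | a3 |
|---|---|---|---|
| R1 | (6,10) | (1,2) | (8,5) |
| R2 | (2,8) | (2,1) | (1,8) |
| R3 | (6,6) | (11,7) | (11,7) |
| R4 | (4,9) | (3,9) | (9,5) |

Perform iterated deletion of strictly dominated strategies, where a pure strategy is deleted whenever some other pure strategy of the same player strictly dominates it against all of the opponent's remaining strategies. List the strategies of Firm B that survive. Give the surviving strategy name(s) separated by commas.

a1, a2, a3

For Firm A, R3 strictly dominates R2 on the remaining columns (a1: 6>2, a2: 11>2, a3: 11>1); eliminate R2.
For Firm A, R3 strictly dominates R4 on the remaining columns (a1: 6>4, a2: 11>3, a3: 11>9); eliminate R4.
Among the remaining strategies, none is strictly dominated by another pure strategy of the same player, so the elimination stops.
Surviving strategies — Firm A: {R1, R3}; Firm B: {a1, a2, a3}.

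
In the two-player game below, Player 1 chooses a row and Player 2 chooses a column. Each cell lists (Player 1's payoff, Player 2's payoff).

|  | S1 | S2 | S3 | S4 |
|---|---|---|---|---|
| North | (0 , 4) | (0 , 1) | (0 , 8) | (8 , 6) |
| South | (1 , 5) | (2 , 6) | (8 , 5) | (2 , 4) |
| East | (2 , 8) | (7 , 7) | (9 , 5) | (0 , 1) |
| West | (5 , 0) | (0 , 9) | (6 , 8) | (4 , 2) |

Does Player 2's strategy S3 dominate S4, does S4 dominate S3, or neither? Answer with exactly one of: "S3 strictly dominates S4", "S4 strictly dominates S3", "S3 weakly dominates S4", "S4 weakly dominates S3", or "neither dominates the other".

Compare S3 to S4 across every action of Player 1: North: 8>6, South: 5>4, East: 5>1, West: 8>2.
Every comparison favours S3, so S3 strictly dominates S4.

S3 strictly dominates S4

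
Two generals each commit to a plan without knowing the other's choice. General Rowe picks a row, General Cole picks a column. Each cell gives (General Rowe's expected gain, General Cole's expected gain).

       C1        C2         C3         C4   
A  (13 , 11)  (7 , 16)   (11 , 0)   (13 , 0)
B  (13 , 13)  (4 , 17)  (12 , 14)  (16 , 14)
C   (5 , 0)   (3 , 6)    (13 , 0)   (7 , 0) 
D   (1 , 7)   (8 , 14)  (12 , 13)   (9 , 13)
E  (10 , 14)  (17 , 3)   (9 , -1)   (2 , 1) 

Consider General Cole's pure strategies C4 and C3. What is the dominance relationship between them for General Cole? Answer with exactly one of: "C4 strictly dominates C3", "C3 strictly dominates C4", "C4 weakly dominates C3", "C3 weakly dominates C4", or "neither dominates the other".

Compare C4 to C3 across each opponent action: A: 0=0, B: 14=14, C: 0=0, D: 13=13, E: 1>-1.
C4 is at least as good everywhere and strictly better somewhere (tied only at A, B, C, D), so C4 weakly but not strictly dominates C3.

C4 weakly dominates C3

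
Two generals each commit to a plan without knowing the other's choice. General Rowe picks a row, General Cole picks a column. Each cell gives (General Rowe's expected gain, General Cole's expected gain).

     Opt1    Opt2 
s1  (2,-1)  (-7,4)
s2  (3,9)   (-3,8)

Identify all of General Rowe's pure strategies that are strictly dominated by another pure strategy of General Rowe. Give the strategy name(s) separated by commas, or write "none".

s1: dominated, since s2 does at least as well everywhere (Opt1: 3>2, Opt2: -3>-7).
s2: no other strategy beats it everywhere (s1 at Opt1 (3>2)).

s1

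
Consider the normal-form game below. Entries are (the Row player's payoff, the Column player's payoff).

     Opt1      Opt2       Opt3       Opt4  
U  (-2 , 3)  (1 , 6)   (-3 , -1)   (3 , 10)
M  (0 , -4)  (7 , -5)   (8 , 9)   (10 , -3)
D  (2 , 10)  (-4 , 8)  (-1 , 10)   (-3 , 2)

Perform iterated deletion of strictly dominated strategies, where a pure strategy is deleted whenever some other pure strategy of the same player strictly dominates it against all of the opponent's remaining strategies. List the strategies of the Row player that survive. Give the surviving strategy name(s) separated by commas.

M, D

For the Row player, M strictly dominates U on the remaining columns (Opt1: 0>-2, Opt2: 7>1, Opt3: 8>-3, Opt4: 10>3); eliminate U.
Column Opt2 is eliminated: Opt1 beats it against every remaining row (M: -4>-5, D: 10>8).
For the Column player, Opt3 strictly dominates Opt4 on the remaining rows (M: 9>-3, D: 10>2); eliminate Opt4.
Among the remaining strategies, none is strictly dominated by another pure strategy of the same player, so the elimination stops.
Surviving strategies — the Row player: {M, D}; the Column player: {Opt1, Opt3}.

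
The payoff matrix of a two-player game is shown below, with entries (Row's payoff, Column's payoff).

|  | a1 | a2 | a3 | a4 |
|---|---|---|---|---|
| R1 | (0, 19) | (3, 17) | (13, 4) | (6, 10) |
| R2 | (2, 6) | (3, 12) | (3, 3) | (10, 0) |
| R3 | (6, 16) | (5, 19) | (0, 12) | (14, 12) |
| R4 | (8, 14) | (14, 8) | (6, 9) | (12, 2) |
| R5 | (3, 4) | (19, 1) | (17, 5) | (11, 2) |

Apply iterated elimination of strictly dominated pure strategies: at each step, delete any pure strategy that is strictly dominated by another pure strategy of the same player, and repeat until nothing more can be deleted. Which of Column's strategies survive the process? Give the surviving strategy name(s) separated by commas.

a1, a3

Row R1 is eliminated: R5 beats it against every remaining column (a1: 3>0, a2: 19>3, a3: 17>13, a4: 11>6).
Row R2 is eliminated: R4 beats it against every remaining column (a1: 8>2, a2: 14>3, a3: 6>3, a4: 12>10).
Column's strategy a4 is strictly dominated by a1 (R3: 16>12, R4: 14>2, R5: 4>2) and is removed.
Row's strategy R3 is strictly dominated by R4 (a1: 8>6, a2: 14>5, a3: 6>0) and is removed.
For Column, a1 strictly dominates a2 on the remaining rows (R4: 14>8, R5: 4>1); eliminate a2.
Among the remaining strategies, none is strictly dominated by another pure strategy of the same player, so the elimination stops.
Surviving strategies — Row: {R4, R5}; Column: {a1, a3}.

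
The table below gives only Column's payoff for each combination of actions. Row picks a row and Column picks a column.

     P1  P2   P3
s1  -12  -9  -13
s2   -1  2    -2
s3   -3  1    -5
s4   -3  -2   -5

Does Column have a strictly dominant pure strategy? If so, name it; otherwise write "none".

P2 vs P1: s1: -9>-12, s2: 2>-1, s3: 1>-3, s4: -2>-3.
P2 vs P3: s1: -9>-13, s2: 2>-2, s3: 1>-5, s4: -2>-5.
P2 strictly beats every other strategy against every opponent action, so it is strictly dominant.

P2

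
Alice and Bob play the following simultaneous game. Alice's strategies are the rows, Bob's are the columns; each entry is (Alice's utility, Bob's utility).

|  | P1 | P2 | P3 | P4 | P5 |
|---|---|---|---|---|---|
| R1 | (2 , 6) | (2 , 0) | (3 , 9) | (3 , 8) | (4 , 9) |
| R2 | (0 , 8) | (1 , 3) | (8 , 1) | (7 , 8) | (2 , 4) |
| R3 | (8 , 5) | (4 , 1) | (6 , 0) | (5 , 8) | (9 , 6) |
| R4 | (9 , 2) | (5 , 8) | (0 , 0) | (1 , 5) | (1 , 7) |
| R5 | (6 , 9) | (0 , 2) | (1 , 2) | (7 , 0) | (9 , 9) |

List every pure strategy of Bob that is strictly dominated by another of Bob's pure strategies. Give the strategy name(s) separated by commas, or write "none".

Nothing dominates P1: P2 at R1 (6>0); P3 at R2 (8>1); P4 at R2 (8=8); P5 at R2 (8>4).
P2 is not dominated — it holds its own against P1 at R4 (8>2); P3 at R2 (3>1); P4 at R4 (8>5); P5 at R4 (8>7).
Nothing dominates P3: P1 at R1 (9>6); P2 at R1 (9>0); P4 at R1 (9>8); P5 at R1 (9=9).
P4: no other strategy beats it everywhere (P1 at R1 (8>6); P2 at R1 (8>0); P3 at R2 (8>1); P5 at R2 (8>4)).
P5: no other strategy beats it everywhere (P1 at R1 (9>6); P2 at R1 (9>0); P3 at R1 (9=9); P4 at R1 (9>8)).

none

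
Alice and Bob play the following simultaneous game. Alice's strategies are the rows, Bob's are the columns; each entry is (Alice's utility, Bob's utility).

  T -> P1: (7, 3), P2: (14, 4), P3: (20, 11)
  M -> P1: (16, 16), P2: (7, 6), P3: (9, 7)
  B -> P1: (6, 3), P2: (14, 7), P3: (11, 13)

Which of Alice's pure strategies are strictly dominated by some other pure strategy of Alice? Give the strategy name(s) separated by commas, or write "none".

none

T is not dominated — it holds its own against M at P2 (14>7); B at P1 (7>6).
M: no other strategy beats it everywhere (T at P1 (16>7); B at P1 (16>6)).
Nothing dominates B: T at P2 (14=14); M at P2 (14>7).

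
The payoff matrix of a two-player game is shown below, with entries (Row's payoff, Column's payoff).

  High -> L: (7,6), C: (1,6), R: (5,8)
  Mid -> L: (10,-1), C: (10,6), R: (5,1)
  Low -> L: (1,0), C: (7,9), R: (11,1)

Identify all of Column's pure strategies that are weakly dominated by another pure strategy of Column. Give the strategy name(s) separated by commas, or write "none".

C weakly dominates L — High: 6=6, Mid: 6>-1, Low: 9>0.
C is not dominated — it holds its own against L at Mid (6>-1); R at Mid (6>1).
R is not dominated — it holds its own against L at High (8>6); C at High (8>6).

L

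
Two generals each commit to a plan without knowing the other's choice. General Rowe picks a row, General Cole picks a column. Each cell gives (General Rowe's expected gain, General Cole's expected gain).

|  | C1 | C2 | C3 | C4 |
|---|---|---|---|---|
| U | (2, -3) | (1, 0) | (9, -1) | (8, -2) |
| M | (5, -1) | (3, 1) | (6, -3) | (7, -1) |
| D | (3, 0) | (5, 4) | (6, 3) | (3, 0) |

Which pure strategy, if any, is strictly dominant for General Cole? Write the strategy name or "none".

C2

C2 vs C1: U: 0>-3, M: 1>-1, D: 4>0.
C2 vs C3: U: 0>-1, M: 1>-3, D: 4>3.
C2 vs C4: U: 0>-2, M: 1>-1, D: 4>0.
C2 strictly beats every other strategy against every opponent action, so it is strictly dominant.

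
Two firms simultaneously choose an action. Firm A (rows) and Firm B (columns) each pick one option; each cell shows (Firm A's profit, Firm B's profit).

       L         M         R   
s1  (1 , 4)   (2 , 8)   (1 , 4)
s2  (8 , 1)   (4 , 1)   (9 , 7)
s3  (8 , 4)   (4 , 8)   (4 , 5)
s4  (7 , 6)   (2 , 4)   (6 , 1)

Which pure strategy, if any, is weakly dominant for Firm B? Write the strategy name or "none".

none

L fails to dominate M at s1 (4<8).
M fails to dominate L at s4 (4<6).
R fails to dominate L at s4 (1<6).
No single strategy dominates all the others.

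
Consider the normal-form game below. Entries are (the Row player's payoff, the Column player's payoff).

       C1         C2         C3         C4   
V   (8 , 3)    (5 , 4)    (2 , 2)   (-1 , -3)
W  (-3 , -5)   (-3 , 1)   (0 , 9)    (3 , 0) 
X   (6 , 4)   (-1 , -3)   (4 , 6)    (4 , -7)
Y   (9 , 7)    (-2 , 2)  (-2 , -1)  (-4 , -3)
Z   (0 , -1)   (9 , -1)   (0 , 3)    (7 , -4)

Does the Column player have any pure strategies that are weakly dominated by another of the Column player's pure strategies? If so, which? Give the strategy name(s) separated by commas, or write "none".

C1: no other strategy beats it everywhere (C2 at X (4>-3); C3 at V (3>2); C4 at V (3>-3)).
C2 is not dominated — it holds its own against C1 at V (4>3); C3 at V (4>2); C4 at V (4>-3).
Nothing dominates C3: C1 at W (9>-5); C2 at W (9>1); C4 at V (2>-3).
C2 weakly dominates C4 — V: 4>-3, W: 1>0, X: -3>-7, Y: 2>-3, Z: -1>-4.

C4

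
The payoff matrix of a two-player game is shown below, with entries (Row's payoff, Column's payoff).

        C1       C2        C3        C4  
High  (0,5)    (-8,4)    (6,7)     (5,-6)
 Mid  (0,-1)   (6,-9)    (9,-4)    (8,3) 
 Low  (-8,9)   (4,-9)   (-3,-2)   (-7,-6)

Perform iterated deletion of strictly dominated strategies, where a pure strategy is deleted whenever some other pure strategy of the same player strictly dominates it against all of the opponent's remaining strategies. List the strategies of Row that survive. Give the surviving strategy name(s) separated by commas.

Row Low is eliminated: Mid beats it against every remaining column (C1: 0>-8, C2: 6>4, C3: 9>-3, C4: 8>-7).
For Column, C1 strictly dominates C2 on the remaining rows (High: 5>4, Mid: -1>-9); eliminate C2.
Among the remaining strategies, none is strictly dominated by another pure strategy of the same player, so the elimination stops.
Surviving strategies — Row: {High, Mid}; Column: {C1, C3, C4}.

High, Mid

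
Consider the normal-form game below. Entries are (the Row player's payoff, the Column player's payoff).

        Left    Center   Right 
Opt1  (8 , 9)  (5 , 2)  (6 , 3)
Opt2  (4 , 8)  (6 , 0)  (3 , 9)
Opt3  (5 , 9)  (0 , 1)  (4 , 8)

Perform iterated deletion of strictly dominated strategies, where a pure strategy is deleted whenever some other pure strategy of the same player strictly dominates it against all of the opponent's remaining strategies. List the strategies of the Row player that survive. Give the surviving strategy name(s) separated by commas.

The Row player's strategy Opt3 is strictly dominated by Opt1 (Left: 8>5, Center: 5>0, Right: 6>4) and is removed.
Column Center is eliminated: Left beats it against every remaining row (Opt1: 9>2, Opt2: 8>0).
Row Opt2 is eliminated: Opt1 beats it against every remaining column (Left: 8>4, Right: 6>3).
For the Column player, Left strictly dominates Right on the remaining rows (Opt1: 9>3); eliminate Right.
Among the remaining strategies, none is strictly dominated by another pure strategy of the same player, so the elimination stops.
Surviving strategies — the Row player: {Opt1}; the Column player: {Left}.

Opt1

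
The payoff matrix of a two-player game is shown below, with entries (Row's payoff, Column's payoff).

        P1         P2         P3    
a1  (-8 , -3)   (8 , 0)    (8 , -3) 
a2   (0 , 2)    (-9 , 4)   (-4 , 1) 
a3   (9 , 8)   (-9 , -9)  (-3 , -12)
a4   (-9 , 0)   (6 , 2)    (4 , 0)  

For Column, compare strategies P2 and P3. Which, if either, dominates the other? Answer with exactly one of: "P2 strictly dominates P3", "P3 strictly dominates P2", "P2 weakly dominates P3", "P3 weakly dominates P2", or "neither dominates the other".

P2 strictly dominates P3

Compare P2 to P3 across every action of Row: a1: 0>-3, a2: 4>1, a3: -9>-12, a4: 2>0.
Every comparison favours P2, so P2 strictly dominates P3.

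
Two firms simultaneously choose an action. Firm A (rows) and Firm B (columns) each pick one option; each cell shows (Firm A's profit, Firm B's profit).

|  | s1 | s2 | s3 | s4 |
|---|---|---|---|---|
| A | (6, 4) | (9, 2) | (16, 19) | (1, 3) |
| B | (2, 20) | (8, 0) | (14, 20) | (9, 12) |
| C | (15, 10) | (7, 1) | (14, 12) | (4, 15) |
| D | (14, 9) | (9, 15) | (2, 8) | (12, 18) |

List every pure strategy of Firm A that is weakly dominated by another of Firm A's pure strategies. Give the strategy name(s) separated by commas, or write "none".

A is not dominated — it holds its own against B at s1 (6>2); C at s2 (9>7); D at s3 (16>2).
B: no other strategy beats it everywhere (A at s4 (9>1); C at s2 (8>7); D at s3 (14>2)).
C: no other strategy beats it everywhere (A at s1 (15>6); B at s1 (15>2); D at s1 (15>14)).
D: no other strategy beats it everywhere (A at s1 (14>6); B at s1 (14>2); C at s2 (9>7)).

none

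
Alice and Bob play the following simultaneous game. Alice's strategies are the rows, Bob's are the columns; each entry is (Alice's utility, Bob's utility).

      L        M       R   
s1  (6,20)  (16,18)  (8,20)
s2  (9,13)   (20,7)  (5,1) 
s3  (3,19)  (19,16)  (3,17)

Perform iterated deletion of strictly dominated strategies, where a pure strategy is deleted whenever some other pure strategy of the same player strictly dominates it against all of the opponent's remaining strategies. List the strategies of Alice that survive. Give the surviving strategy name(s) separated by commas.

Alice's strategy s3 is strictly dominated by s2 (L: 9>3, M: 20>19, R: 5>3) and is removed.
Bob's strategy M is strictly dominated by L (s1: 20>18, s2: 13>7) and is removed.
Among the remaining strategies, none is strictly dominated by another pure strategy of the same player, so the elimination stops.
Surviving strategies — Alice: {s1, s2}; Bob: {L, R}.

s1, s2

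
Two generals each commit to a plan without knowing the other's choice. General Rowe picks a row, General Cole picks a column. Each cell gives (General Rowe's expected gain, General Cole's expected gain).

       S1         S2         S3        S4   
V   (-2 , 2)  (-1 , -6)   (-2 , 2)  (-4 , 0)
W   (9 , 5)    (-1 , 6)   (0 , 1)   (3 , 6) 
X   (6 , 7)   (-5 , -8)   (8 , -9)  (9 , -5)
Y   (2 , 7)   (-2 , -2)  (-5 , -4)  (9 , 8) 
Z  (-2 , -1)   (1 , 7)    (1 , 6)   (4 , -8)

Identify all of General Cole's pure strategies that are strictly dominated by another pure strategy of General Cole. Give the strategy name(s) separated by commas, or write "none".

Nothing dominates S1: S2 at V (2>-6); S3 at V (2=2); S4 at V (2>0).
Nothing dominates S2: S1 at W (6>5); S3 at W (6>1); S4 at W (6=6).
S3: no other strategy beats it everywhere (S1 at V (2=2); S2 at V (2>-6); S4 at V (2>0)).
S4: no other strategy beats it everywhere (S1 at W (6>5); S2 at V (0>-6); S3 at W (6>1)).

none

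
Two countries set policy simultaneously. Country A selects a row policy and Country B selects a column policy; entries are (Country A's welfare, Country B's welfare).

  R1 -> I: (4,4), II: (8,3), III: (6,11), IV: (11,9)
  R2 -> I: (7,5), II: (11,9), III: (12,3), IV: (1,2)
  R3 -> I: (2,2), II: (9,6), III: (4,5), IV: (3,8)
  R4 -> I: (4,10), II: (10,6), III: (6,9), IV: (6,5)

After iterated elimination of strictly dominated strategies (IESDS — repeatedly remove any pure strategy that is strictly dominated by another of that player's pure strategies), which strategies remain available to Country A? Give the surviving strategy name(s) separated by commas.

R2

Row R3 is eliminated: R4 beats it against every remaining column (I: 4>2, II: 10>9, III: 6>4, IV: 6>3).
Column IV is eliminated: III beats it against every remaining row (R1: 11>9, R2: 3>2, R4: 9>5).
Country A's strategy R1 is strictly dominated by R2 (I: 7>4, II: 11>8, III: 12>6) and is removed.
Country A's strategy R4 is strictly dominated by R2 (I: 7>4, II: 11>10, III: 12>6) and is removed.
Column I is eliminated: II beats it against every remaining row (R2: 9>5).
Country B's strategy III is strictly dominated by II (R2: 9>3) and is removed.
Among the remaining strategies, none is strictly dominated by another pure strategy of the same player, so the elimination stops.
Surviving strategies — Country A: {R2}; Country B: {II}.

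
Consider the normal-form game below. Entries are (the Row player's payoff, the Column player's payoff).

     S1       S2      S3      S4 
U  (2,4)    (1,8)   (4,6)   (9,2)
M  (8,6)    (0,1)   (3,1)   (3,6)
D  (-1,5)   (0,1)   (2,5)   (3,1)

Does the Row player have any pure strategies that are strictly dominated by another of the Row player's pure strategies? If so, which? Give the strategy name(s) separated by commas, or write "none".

D

U is not dominated — it holds its own against M at S2 (1>0); D at S1 (2>-1).
M is not dominated — it holds its own against U at S1 (8>2); D at S1 (8>-1).
D is strictly dominated by U (S1: 2>-1, S2: 1>0, S3: 4>2, S4: 9>3).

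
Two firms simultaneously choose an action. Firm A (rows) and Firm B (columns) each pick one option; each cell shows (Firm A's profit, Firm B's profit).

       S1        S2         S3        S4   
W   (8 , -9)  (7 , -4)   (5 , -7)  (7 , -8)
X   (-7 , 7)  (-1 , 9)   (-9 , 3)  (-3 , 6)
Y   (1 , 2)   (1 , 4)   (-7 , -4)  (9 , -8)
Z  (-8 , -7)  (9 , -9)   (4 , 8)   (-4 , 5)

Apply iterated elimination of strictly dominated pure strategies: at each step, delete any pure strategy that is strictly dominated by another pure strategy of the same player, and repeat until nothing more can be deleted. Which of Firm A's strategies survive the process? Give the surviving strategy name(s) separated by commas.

For Firm A, W strictly dominates X on the remaining columns (S1: 8>-7, S2: 7>-1, S3: 5>-9, S4: 7>-3); eliminate X.
For Firm B, S3 strictly dominates S4 on the remaining rows (W: -7>-8, Y: -4>-8, Z: 8>5); eliminate S4.
Row Y is eliminated: W beats it against every remaining column (S1: 8>1, S2: 7>1, S3: 5>-7).
Firm B's strategy S1 is strictly dominated by S3 (W: -7>-9, Z: 8>-7) and is removed.
Among the remaining strategies, none is strictly dominated by another pure strategy of the same player, so the elimination stops.
Surviving strategies — Firm A: {W, Z}; Firm B: {S2, S3}.

W, Z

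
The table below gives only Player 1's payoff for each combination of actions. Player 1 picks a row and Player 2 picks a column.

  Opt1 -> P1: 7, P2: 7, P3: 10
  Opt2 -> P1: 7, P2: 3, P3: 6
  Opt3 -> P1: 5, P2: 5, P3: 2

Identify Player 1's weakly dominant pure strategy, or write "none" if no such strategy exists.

Opt1

Opt1 vs Opt2: P1: 7=7, P2: 7>3, P3: 10>6.
Opt1 vs Opt3: P1: 7>5, P2: 7>5, P3: 10>2.
Opt1 is at least as good as every other strategy against every opponent action, so it is weakly dominant.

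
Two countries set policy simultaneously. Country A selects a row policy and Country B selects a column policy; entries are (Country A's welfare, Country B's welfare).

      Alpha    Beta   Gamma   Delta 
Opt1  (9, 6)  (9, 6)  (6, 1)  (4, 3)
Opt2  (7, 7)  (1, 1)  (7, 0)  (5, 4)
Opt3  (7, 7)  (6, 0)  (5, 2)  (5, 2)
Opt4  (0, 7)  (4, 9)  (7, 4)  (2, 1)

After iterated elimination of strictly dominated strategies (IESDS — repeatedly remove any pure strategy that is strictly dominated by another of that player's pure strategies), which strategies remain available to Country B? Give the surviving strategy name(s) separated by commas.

Alpha, Beta

Country B's strategy Gamma is strictly dominated by Alpha (Opt1: 6>1, Opt2: 7>0, Opt3: 7>2, Opt4: 7>4) and is removed.
Country A's strategy Opt4 is strictly dominated by Opt1 (Alpha: 9>0, Beta: 9>4, Delta: 4>2) and is removed.
Country B's strategy Delta is strictly dominated by Alpha (Opt1: 6>3, Opt2: 7>4, Opt3: 7>2) and is removed.
Country A's strategy Opt2 is strictly dominated by Opt1 (Alpha: 9>7, Beta: 9>1) and is removed.
For Country A, Opt1 strictly dominates Opt3 on the remaining columns (Alpha: 9>7, Beta: 9>6); eliminate Opt3.
Among the remaining strategies, none is strictly dominated by another pure strategy of the same player, so the elimination stops.
Surviving strategies — Country A: {Opt1}; Country B: {Alpha, Beta}.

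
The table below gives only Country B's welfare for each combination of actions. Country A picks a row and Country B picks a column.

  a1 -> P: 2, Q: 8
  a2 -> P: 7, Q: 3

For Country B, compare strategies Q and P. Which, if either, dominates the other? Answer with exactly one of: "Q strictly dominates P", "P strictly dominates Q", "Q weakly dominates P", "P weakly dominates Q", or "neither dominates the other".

neither dominates the other

Q's payoffs vs P's, by Country A's action — a1: 8>2, a2: 3<7.
Q does better at a1 but worse at a2; neither strategy dominates the other.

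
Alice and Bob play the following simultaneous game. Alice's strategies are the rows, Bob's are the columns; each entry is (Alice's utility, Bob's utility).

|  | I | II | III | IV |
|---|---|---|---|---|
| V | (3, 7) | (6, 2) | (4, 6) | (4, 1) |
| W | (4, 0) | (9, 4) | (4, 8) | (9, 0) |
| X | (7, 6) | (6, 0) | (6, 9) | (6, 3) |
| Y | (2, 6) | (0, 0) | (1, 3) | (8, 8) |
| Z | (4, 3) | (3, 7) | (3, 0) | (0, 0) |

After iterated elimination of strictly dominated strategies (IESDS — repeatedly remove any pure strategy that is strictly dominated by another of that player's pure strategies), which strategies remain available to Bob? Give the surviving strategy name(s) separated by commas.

III

Row Y is eliminated: W beats it against every remaining column (I: 4>2, II: 9>0, III: 4>1, IV: 9>8).
Alice's strategy Z is strictly dominated by X (I: 7>4, II: 6>3, III: 6>3, IV: 6>0) and is removed.
Column II is eliminated: III beats it against every remaining row (V: 6>2, W: 8>4, X: 9>0).
Alice's strategy V is strictly dominated by X (I: 7>3, III: 6>4, IV: 6>4) and is removed.
Column I is eliminated: III beats it against every remaining row (W: 8>0, X: 9>6).
Column IV is eliminated: III beats it against every remaining row (W: 8>0, X: 9>3).
Row W is eliminated: X beats it against every remaining column (III: 6>4).
Among the remaining strategies, none is strictly dominated by another pure strategy of the same player, so the elimination stops.
Surviving strategies — Alice: {X}; Bob: {III}.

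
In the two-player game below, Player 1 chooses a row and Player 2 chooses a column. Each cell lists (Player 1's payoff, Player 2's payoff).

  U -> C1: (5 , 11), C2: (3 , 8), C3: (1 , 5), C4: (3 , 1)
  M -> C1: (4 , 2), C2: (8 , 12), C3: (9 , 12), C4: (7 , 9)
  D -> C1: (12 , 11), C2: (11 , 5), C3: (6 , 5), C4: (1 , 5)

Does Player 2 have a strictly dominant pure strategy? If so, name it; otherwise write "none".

none

C1 fails to dominate C2 at M (2<12).
C2 fails to dominate C1 at U (8<11).
C3 fails to dominate C1 at U (5<11).
C4 fails to dominate C1 at U (1<11).
No single strategy dominates all the others.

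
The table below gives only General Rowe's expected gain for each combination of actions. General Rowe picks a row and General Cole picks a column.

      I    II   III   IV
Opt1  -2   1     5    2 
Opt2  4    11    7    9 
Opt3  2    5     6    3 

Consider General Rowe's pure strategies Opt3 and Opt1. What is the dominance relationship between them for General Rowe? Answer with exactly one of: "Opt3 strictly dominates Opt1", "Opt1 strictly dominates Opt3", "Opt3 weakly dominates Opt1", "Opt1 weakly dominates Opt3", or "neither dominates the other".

Opt3 strictly dominates Opt1

Compare Opt3 to Opt1 across each opponent action: I: 2>-2, II: 5>1, III: 6>5, IV: 3>2.
Every comparison favours Opt3, so Opt3 strictly dominates Opt1.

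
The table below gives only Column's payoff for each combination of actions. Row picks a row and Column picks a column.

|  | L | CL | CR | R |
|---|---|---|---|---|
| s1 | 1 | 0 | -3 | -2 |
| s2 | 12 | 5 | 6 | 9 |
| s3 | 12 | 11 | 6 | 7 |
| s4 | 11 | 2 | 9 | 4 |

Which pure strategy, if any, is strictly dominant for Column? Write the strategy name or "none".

L vs CL: s1: 1>0, s2: 12>5, s3: 12>11, s4: 11>2.
L vs CR: s1: 1>-3, s2: 12>6, s3: 12>6, s4: 11>9.
L vs R: s1: 1>-2, s2: 12>9, s3: 12>7, s4: 11>4.
L strictly beats every other strategy against every opponent action, so it is strictly dominant.

L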